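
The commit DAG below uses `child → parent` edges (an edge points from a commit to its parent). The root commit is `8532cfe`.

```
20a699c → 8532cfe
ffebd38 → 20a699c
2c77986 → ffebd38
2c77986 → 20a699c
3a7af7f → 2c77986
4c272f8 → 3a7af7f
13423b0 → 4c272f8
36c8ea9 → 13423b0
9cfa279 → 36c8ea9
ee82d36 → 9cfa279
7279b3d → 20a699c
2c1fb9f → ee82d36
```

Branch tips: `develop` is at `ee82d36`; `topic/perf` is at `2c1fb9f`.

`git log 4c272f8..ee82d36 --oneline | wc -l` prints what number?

Reachable from ee82d36: {13423b0, 20a699c, 2c77986, 36c8ea9, 3a7af7f, 4c272f8, 8532cfe, 9cfa279, ee82d36, ffebd38}.
Reachable from 4c272f8: {20a699c, 2c77986, 3a7af7f, 4c272f8, 8532cfe, ffebd38}.
In ee82d36's history but not 4c272f8's: {13423b0, 36c8ea9, 9cfa279, ee82d36} — 4 commits.

4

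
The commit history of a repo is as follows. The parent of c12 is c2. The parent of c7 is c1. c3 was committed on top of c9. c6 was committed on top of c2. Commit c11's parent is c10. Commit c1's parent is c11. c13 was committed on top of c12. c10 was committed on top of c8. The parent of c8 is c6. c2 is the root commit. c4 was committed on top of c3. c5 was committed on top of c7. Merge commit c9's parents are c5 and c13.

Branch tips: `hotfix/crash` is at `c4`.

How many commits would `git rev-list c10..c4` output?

9

Reachable from c4: {c1, c10, c11, c12, c13, c2, c3, c4, c5, c6, c7, c8, c9}.
Reachable from c10: {c10, c2, c6, c8}.
In c4's history but not c10's: {c1, c11, c12, c13, c3, c4, c5, c7, c9} — 9 commits.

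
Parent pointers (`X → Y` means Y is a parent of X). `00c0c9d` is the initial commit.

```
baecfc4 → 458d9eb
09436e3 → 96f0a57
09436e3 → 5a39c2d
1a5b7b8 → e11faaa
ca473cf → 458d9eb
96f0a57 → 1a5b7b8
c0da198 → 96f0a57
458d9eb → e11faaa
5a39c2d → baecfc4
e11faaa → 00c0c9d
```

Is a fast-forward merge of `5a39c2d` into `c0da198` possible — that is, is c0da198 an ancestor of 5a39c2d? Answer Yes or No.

A fast-forward from c0da198 to 5a39c2d is possible iff c0da198 is an ancestor of 5a39c2d.
Ancestors of 5a39c2d: {00c0c9d, 458d9eb, 5a39c2d, baecfc4, e11faaa}.
c0da198 is not among them, so fast-forward is not possible.

No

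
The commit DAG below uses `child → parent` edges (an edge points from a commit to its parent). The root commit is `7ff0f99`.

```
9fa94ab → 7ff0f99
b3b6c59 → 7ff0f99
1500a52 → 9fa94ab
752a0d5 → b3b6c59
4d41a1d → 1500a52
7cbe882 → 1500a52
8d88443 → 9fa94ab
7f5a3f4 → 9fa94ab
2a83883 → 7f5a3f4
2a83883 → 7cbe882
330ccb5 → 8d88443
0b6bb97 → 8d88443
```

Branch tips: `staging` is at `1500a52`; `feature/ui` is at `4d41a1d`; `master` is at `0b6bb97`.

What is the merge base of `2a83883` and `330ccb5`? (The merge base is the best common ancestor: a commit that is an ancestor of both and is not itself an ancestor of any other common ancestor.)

9fa94ab

Ancestors of 2a83883: {1500a52, 2a83883, 7cbe882, 7f5a3f4, 7ff0f99, 9fa94ab}.
Ancestors of 330ccb5: {330ccb5, 7ff0f99, 8d88443, 9fa94ab}.
Common ancestors: {7ff0f99, 9fa94ab}.
Among these, 9fa94ab is not an ancestor of any other common ancestor — it is the merge base.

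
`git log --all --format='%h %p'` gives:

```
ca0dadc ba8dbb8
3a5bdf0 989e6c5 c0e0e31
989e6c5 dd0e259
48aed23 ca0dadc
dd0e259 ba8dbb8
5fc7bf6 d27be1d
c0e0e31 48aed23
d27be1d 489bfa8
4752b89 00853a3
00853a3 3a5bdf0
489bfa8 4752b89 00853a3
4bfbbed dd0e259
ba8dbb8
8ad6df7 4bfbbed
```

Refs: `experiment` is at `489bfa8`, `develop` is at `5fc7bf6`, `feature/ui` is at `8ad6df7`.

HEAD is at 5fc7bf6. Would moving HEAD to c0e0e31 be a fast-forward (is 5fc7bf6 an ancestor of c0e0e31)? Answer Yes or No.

No

A fast-forward from 5fc7bf6 to c0e0e31 is possible iff 5fc7bf6 is an ancestor of c0e0e31.
Ancestors of c0e0e31: {48aed23, ba8dbb8, c0e0e31, ca0dadc}.
5fc7bf6 is not among them, so fast-forward is not possible.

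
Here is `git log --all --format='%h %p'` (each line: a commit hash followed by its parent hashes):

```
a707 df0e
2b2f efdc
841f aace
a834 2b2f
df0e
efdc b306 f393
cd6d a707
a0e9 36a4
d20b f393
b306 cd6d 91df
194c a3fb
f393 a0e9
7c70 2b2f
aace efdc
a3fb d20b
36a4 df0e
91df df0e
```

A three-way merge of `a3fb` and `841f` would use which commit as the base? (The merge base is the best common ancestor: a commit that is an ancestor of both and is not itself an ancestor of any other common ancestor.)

f393

Ancestors of a3fb: {36a4, a0e9, a3fb, d20b, df0e, f393}.
Ancestors of 841f: {36a4, 841f, 91df, a0e9, a707, aace, b306, cd6d, df0e, efdc, f393}.
Common ancestors: {36a4, a0e9, df0e, f393}.
Among these, f393 is not an ancestor of any other common ancestor — it is the merge base.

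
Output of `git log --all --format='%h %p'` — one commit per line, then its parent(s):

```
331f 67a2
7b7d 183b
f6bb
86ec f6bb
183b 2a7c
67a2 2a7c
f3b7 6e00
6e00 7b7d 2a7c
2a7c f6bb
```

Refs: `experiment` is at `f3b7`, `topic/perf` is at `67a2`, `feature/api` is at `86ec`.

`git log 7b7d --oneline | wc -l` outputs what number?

Walking parent pointers from 7b7d: reachable set = {183b, 2a7c, 7b7d, f6bb}.
That is 4 commits.

4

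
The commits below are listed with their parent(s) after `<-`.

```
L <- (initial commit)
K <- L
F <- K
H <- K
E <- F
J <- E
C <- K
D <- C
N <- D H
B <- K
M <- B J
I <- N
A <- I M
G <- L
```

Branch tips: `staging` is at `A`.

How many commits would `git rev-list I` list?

Walking parent pointers from I: reachable set = {C, D, H, I, K, L, N}.
That is 7 commits.

7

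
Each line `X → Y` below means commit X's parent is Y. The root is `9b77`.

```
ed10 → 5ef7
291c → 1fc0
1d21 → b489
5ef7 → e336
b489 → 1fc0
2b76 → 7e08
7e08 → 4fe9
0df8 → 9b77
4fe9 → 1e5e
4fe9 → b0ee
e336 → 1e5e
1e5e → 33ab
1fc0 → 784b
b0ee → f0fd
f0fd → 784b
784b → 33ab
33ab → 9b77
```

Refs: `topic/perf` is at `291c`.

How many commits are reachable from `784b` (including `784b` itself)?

Walking parent pointers from 784b: reachable set = {33ab, 784b, 9b77}.
That is 3 commits.

3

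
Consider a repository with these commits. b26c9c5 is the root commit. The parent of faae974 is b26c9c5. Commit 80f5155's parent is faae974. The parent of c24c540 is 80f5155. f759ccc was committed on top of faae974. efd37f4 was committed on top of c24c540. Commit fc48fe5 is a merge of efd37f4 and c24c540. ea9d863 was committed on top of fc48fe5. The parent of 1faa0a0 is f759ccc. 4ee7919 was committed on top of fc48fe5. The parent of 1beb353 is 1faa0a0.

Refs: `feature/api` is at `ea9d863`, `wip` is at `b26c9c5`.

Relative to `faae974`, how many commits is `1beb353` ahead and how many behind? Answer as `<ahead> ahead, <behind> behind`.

3 ahead, 0 behind

Reachable from 1beb353: {1beb353, 1faa0a0, b26c9c5, f759ccc, faae974}.
Reachable from faae974: {b26c9c5, faae974}.
Only in 1beb353's history (ahead): {1beb353, 1faa0a0, f759ccc} — 3.
Only in faae974's history (behind): {} — 0.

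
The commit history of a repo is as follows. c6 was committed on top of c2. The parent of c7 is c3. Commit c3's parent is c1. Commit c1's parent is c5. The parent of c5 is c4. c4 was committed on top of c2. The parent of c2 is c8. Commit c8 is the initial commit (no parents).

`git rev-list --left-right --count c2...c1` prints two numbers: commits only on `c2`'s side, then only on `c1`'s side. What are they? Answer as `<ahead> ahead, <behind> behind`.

0 ahead, 3 behind

Reachable from c2: {c2, c8}.
Reachable from c1: {c1, c2, c4, c5, c8}.
Only in c2's history (ahead): {} — 0.
Only in c1's history (behind): {c1, c4, c5} — 3.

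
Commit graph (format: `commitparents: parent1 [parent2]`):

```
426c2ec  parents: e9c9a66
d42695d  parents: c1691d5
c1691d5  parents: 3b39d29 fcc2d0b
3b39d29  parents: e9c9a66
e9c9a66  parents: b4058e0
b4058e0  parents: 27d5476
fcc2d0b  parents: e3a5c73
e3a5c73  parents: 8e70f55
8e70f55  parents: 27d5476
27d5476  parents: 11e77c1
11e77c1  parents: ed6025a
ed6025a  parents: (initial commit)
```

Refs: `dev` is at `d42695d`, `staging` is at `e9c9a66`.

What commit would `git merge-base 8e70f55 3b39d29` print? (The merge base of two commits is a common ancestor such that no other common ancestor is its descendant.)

Ancestors of 8e70f55: {11e77c1, 27d5476, 8e70f55, ed6025a}.
Ancestors of 3b39d29: {11e77c1, 27d5476, 3b39d29, b4058e0, e9c9a66, ed6025a}.
Common ancestors: {11e77c1, 27d5476, ed6025a}.
Among these, 27d5476 is not an ancestor of any other common ancestor — it is the merge base.

27d5476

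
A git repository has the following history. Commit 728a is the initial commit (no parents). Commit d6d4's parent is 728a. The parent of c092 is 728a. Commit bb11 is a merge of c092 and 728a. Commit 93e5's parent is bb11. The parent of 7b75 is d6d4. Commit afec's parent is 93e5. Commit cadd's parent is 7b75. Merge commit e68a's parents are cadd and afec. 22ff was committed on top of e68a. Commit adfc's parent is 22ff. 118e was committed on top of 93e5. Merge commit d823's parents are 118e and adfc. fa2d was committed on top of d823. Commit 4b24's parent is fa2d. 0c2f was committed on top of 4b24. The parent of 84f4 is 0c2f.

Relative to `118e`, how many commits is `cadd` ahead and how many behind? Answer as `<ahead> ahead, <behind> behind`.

Reachable from cadd: {728a, 7b75, cadd, d6d4}.
Reachable from 118e: {118e, 728a, 93e5, bb11, c092}.
Only in cadd's history (ahead): {7b75, cadd, d6d4} — 3.
Only in 118e's history (behind): {118e, 93e5, bb11, c092} — 4.

3 ahead, 4 behind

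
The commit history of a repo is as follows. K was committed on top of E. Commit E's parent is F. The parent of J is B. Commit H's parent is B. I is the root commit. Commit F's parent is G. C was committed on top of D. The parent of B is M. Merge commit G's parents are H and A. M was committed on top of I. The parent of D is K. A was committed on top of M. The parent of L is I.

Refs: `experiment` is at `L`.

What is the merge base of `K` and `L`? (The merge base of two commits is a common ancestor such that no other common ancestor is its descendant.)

Ancestors of K: {A, B, E, F, G, H, I, K, M}.
Ancestors of L: {I, L}.
Common ancestors: {I}.
The only common ancestor is I, so it is the merge base.

I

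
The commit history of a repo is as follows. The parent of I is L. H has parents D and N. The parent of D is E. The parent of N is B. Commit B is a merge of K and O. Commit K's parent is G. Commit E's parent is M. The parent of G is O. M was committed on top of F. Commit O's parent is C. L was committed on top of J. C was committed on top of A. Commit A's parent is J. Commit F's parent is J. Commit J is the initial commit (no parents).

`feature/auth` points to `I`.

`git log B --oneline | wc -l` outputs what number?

Walking parent pointers from B: reachable set = {A, B, C, G, J, K, O}.
That is 7 commits.

7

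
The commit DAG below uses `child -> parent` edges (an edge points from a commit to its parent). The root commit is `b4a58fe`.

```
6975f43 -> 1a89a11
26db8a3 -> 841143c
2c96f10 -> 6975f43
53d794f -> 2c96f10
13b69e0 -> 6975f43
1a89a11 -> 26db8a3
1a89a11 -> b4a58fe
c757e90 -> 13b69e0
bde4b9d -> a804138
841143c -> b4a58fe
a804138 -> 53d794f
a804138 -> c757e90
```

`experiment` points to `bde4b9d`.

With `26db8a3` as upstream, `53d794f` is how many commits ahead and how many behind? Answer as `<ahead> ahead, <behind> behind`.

Reachable from 53d794f: {1a89a11, 26db8a3, 2c96f10, 53d794f, 6975f43, 841143c, b4a58fe}.
Reachable from 26db8a3: {26db8a3, 841143c, b4a58fe}.
Only in 53d794f's history (ahead): {1a89a11, 2c96f10, 53d794f, 6975f43} — 4.
Only in 26db8a3's history (behind): {} — 0.

4 ahead, 0 behind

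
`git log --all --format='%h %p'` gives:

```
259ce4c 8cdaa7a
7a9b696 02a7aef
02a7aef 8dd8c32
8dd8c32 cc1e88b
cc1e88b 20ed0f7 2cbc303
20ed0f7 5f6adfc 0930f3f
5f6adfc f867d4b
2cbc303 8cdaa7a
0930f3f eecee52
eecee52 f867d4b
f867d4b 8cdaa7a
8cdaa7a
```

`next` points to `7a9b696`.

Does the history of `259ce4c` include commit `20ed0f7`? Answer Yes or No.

No

Ancestors of 259ce4c: {259ce4c, 8cdaa7a}.
20ed0f7 is not in that set, so it is not an ancestor of 259ce4c.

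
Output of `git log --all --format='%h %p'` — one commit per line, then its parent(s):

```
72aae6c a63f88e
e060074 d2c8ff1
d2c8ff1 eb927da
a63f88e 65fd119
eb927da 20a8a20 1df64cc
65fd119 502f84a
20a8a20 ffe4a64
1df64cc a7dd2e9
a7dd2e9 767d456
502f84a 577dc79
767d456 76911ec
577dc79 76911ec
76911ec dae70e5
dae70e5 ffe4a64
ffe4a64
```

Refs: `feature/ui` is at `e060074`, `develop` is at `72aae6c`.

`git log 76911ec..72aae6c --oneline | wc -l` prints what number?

5

Reachable from 72aae6c: {502f84a, 577dc79, 65fd119, 72aae6c, 76911ec, a63f88e, dae70e5, ffe4a64}.
Reachable from 76911ec: {76911ec, dae70e5, ffe4a64}.
In 72aae6c's history but not 76911ec's: {502f84a, 577dc79, 65fd119, 72aae6c, a63f88e} — 5 commits.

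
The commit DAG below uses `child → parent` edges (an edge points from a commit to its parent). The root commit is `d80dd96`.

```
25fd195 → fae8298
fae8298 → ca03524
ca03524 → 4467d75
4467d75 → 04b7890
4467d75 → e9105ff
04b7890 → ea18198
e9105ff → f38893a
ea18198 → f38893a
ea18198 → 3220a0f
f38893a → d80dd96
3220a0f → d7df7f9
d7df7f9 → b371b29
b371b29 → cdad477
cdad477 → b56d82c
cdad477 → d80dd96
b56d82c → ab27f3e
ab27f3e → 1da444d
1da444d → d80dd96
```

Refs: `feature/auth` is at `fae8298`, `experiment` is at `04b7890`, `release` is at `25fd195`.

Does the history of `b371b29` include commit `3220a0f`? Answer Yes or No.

Ancestors of b371b29: {1da444d, ab27f3e, b371b29, b56d82c, cdad477, d80dd96}.
3220a0f is not in that set, so it is not an ancestor of b371b29.

No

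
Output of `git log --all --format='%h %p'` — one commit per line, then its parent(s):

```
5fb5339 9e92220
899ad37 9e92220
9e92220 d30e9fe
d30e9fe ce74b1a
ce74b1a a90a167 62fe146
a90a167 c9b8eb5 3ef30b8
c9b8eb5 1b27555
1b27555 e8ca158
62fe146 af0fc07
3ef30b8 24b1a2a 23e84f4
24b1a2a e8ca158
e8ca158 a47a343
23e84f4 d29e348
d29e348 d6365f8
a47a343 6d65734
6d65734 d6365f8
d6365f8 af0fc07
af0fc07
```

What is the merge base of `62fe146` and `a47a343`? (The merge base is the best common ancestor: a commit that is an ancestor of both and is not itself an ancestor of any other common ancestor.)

af0fc07

Ancestors of 62fe146: {62fe146, af0fc07}.
Ancestors of a47a343: {6d65734, a47a343, af0fc07, d6365f8}.
Common ancestors: {af0fc07}.
The only common ancestor is af0fc07, so it is the merge base.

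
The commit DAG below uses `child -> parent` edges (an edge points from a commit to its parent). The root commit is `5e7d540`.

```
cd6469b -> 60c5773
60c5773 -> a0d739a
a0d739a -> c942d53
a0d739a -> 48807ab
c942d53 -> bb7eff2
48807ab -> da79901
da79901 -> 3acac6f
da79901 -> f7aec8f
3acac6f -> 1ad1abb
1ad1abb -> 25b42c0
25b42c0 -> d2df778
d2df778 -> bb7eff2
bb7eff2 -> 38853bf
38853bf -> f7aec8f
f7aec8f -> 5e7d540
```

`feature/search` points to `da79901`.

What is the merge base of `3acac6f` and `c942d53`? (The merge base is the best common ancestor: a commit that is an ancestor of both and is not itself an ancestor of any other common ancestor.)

Ancestors of 3acac6f: {1ad1abb, 25b42c0, 38853bf, 3acac6f, 5e7d540, bb7eff2, d2df778, f7aec8f}.
Ancestors of c942d53: {38853bf, 5e7d540, bb7eff2, c942d53, f7aec8f}.
Common ancestors: {38853bf, 5e7d540, bb7eff2, f7aec8f}.
Among these, bb7eff2 is not an ancestor of any other common ancestor — it is the merge base.

bb7eff2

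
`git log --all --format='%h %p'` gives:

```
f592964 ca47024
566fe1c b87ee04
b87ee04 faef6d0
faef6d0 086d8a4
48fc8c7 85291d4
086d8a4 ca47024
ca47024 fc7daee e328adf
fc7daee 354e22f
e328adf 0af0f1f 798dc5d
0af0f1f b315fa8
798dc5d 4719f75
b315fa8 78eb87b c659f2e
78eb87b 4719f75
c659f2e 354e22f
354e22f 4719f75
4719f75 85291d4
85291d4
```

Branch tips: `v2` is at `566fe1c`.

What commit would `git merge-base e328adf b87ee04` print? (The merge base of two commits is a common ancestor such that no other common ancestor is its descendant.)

e328adf

Ancestors of e328adf: {0af0f1f, 354e22f, 4719f75, 78eb87b, 798dc5d, 85291d4, b315fa8, c659f2e, e328adf}.
Ancestors of b87ee04: {086d8a4, 0af0f1f, 354e22f, 4719f75, 78eb87b, 798dc5d, 85291d4, b315fa8, b87ee04, c659f2e, ca47024, e328adf, faef6d0, fc7daee}.
Common ancestors: {0af0f1f, 354e22f, 4719f75, 78eb87b, 798dc5d, 85291d4, b315fa8, c659f2e, e328adf}.
Among these, e328adf is not an ancestor of any other common ancestor — it is the merge base.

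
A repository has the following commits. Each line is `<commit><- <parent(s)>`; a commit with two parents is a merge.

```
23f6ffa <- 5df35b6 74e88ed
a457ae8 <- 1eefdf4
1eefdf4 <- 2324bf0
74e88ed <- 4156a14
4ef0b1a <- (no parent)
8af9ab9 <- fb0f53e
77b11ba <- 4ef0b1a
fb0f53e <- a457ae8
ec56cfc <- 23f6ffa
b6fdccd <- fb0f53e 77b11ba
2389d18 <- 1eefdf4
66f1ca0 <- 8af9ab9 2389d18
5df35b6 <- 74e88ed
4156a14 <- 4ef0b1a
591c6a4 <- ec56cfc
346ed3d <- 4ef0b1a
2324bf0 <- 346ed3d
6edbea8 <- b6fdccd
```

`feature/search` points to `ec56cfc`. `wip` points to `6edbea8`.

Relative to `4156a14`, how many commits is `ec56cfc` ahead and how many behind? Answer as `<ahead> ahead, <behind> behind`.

4 ahead, 0 behind

Reachable from ec56cfc: {23f6ffa, 4156a14, 4ef0b1a, 5df35b6, 74e88ed, ec56cfc}.
Reachable from 4156a14: {4156a14, 4ef0b1a}.
Only in ec56cfc's history (ahead): {23f6ffa, 5df35b6, 74e88ed, ec56cfc} — 4.
Only in 4156a14's history (behind): {} — 0.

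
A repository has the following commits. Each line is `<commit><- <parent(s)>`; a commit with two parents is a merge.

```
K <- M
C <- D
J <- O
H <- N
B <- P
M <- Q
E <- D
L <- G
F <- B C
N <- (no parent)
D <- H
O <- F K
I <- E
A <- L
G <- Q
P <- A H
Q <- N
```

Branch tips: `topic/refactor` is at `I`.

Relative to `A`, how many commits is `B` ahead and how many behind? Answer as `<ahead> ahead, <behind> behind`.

Reachable from B: {A, B, G, H, L, N, P, Q}.
Reachable from A: {A, G, L, N, Q}.
Only in B's history (ahead): {B, H, P} — 3.
Only in A's history (behind): {} — 0.

3 ahead, 0 behind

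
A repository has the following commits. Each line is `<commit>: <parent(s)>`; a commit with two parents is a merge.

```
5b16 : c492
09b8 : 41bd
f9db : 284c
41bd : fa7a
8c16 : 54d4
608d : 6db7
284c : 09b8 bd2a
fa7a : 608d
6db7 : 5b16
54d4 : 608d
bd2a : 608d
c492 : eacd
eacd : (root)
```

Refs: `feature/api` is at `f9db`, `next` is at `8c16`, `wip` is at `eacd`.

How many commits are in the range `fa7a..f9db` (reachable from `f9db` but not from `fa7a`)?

Reachable from f9db: {09b8, 284c, 41bd, 5b16, 608d, 6db7, bd2a, c492, eacd, f9db, fa7a}.
Reachable from fa7a: {5b16, 608d, 6db7, c492, eacd, fa7a}.
In f9db's history but not fa7a's: {09b8, 284c, 41bd, bd2a, f9db} — 5 commits.

5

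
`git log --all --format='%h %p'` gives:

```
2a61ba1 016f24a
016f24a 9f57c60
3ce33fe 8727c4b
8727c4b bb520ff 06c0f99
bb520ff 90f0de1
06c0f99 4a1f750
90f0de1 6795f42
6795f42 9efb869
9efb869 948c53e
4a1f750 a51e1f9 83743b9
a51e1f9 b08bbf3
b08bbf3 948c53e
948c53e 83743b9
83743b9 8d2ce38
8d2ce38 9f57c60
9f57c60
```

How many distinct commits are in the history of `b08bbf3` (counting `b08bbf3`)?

Walking parent pointers from b08bbf3: reachable set = {83743b9, 8d2ce38, 948c53e, 9f57c60, b08bbf3}.
That is 5 commits.

5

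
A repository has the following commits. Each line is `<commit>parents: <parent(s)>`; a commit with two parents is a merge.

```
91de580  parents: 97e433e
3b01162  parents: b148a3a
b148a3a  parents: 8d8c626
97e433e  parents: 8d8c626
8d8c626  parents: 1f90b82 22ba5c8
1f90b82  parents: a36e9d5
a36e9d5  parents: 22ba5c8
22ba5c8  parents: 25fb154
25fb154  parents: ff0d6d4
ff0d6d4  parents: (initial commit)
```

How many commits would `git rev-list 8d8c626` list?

Walking parent pointers from 8d8c626: reachable set = {1f90b82, 22ba5c8, 25fb154, 8d8c626, a36e9d5, ff0d6d4}.
That is 6 commits.

6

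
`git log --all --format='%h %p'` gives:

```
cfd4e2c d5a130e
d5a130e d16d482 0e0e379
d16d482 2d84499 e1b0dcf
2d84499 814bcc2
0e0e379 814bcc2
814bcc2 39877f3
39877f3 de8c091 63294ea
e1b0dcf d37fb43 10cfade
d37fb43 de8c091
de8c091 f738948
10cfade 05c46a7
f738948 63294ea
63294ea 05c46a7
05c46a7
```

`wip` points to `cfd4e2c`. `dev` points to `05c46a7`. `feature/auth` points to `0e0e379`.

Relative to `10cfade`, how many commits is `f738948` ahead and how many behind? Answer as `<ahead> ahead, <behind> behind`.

Reachable from f738948: {05c46a7, 63294ea, f738948}.
Reachable from 10cfade: {05c46a7, 10cfade}.
Only in f738948's history (ahead): {63294ea, f738948} — 2.
Only in 10cfade's history (behind): {10cfade} — 1.

2 ahead, 1 behind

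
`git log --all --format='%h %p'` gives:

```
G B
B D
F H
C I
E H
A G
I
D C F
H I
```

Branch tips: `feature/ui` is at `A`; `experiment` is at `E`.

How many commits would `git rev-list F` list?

3

Walking parent pointers from F: reachable set = {F, H, I}.
That is 3 commits.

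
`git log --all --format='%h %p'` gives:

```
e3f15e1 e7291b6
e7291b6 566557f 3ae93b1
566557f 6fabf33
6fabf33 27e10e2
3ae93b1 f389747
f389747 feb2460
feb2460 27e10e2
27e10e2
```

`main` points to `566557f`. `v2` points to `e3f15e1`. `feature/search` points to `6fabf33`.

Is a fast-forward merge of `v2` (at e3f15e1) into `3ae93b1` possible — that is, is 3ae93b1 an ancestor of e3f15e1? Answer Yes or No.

A fast-forward from 3ae93b1 to e3f15e1 is possible iff 3ae93b1 is an ancestor of e3f15e1.
Ancestors of e3f15e1: {27e10e2, 3ae93b1, 566557f, 6fabf33, e3f15e1, e7291b6, f389747, feb2460}.
3ae93b1 is among them, so fast-forward is possible.

Yes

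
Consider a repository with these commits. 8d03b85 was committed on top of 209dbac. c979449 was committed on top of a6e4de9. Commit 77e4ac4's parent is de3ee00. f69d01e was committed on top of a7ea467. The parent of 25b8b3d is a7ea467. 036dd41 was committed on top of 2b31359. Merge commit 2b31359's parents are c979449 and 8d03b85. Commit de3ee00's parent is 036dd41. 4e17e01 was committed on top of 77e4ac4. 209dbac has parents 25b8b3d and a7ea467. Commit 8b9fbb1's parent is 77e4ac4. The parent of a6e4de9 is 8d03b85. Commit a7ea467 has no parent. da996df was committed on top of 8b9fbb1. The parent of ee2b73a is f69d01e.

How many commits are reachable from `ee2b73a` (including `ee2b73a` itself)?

3

Walking parent pointers from ee2b73a: reachable set = {a7ea467, ee2b73a, f69d01e}.
That is 3 commits.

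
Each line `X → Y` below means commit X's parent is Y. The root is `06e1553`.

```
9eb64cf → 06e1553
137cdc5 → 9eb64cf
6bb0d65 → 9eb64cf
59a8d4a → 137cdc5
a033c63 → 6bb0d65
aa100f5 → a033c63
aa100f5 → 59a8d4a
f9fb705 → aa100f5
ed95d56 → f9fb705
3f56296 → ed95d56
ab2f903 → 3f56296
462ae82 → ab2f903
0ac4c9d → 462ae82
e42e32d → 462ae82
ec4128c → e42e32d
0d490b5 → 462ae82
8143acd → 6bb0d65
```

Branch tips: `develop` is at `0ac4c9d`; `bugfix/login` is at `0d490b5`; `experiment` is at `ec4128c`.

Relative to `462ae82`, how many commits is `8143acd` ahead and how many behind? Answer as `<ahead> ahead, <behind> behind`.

1 ahead, 9 behind

Reachable from 8143acd: {06e1553, 6bb0d65, 8143acd, 9eb64cf}.
Reachable from 462ae82: {06e1553, 137cdc5, 3f56296, 462ae82, 59a8d4a, 6bb0d65, 9eb64cf, a033c63, aa100f5, ab2f903, ed95d56, f9fb705}.
Only in 8143acd's history (ahead): {8143acd} — 1.
Only in 462ae82's history (behind): {137cdc5, 3f56296, 462ae82, 59a8d4a, a033c63, aa100f5, ab2f903, ed95d56, f9fb705} — 9.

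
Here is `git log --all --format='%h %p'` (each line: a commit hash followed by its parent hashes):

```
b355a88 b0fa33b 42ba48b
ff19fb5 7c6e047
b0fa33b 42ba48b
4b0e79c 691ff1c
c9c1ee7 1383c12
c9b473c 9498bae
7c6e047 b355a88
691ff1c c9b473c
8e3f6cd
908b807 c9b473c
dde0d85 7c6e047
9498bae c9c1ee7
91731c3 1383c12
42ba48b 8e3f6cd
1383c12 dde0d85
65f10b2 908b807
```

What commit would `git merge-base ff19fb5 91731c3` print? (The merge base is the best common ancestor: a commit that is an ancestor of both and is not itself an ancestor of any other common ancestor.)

Ancestors of ff19fb5: {42ba48b, 7c6e047, 8e3f6cd, b0fa33b, b355a88, ff19fb5}.
Ancestors of 91731c3: {1383c12, 42ba48b, 7c6e047, 8e3f6cd, 91731c3, b0fa33b, b355a88, dde0d85}.
Common ancestors: {42ba48b, 7c6e047, 8e3f6cd, b0fa33b, b355a88}.
Among these, 7c6e047 is not an ancestor of any other common ancestor — it is the merge base.

7c6e047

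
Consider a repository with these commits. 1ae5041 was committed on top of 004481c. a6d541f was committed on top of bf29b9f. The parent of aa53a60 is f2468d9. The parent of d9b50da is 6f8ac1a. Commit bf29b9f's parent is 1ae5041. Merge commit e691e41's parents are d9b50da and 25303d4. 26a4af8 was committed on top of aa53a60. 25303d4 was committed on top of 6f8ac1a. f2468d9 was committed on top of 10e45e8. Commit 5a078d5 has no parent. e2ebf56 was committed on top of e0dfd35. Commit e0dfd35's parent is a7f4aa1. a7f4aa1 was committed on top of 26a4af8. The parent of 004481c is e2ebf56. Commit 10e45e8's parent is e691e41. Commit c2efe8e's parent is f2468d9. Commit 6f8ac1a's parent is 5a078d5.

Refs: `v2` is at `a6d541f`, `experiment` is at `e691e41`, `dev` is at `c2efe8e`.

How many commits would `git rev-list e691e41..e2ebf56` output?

7

Reachable from e2ebf56: {10e45e8, 25303d4, 26a4af8, 5a078d5, 6f8ac1a, a7f4aa1, aa53a60, d9b50da, e0dfd35, e2ebf56, e691e41, f2468d9}.
Reachable from e691e41: {25303d4, 5a078d5, 6f8ac1a, d9b50da, e691e41}.
In e2ebf56's history but not e691e41's: {10e45e8, 26a4af8, a7f4aa1, aa53a60, e0dfd35, e2ebf56, f2468d9} — 7 commits.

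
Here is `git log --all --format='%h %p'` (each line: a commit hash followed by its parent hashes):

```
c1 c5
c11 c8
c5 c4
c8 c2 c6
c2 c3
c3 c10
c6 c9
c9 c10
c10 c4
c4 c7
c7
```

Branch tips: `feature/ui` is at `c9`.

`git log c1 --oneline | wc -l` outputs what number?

Walking parent pointers from c1: reachable set = {c1, c4, c5, c7}.
That is 4 commits.

4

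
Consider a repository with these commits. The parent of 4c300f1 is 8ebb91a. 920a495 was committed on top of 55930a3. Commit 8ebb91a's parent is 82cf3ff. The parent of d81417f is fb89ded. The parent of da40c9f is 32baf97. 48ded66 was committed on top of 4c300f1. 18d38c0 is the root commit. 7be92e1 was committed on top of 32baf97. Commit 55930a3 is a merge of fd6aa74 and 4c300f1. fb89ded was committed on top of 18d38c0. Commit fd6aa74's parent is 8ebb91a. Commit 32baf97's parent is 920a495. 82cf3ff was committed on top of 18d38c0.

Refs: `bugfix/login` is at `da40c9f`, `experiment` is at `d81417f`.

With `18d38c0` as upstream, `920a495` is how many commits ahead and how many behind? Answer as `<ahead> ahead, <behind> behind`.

Reachable from 920a495: {18d38c0, 4c300f1, 55930a3, 82cf3ff, 8ebb91a, 920a495, fd6aa74}.
Reachable from 18d38c0: {18d38c0}.
Only in 920a495's history (ahead): {4c300f1, 55930a3, 82cf3ff, 8ebb91a, 920a495, fd6aa74} — 6.
Only in 18d38c0's history (behind): {} — 0.

6 ahead, 0 behind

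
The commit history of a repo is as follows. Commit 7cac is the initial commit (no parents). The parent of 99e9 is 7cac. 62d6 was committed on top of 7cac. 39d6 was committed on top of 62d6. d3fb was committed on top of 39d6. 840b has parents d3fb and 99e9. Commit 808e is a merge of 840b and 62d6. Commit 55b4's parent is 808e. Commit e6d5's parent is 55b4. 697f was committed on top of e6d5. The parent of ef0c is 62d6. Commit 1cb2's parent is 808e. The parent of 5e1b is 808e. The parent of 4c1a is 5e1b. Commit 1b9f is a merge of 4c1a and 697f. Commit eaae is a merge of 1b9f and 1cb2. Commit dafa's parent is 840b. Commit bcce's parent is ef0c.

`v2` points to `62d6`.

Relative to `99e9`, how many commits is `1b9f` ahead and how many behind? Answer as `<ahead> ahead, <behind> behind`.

Reachable from 1b9f: {1b9f, 39d6, 4c1a, 55b4, 5e1b, 62d6, 697f, 7cac, 808e, 840b, 99e9, d3fb, e6d5}.
Reachable from 99e9: {7cac, 99e9}.
Only in 1b9f's history (ahead): {1b9f, 39d6, 4c1a, 55b4, 5e1b, 62d6, 697f, 808e, 840b, d3fb, e6d5} — 11.
Only in 99e9's history (behind): {} — 0.

11 ahead, 0 behind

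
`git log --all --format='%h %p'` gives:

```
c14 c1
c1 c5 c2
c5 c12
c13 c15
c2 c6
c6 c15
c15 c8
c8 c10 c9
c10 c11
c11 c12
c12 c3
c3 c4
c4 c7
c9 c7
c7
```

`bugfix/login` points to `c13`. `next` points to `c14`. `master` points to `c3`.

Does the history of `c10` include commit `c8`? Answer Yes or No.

Ancestors of c10: {c10, c11, c12, c3, c4, c7}.
c8 is not in that set, so it is not an ancestor of c10.

No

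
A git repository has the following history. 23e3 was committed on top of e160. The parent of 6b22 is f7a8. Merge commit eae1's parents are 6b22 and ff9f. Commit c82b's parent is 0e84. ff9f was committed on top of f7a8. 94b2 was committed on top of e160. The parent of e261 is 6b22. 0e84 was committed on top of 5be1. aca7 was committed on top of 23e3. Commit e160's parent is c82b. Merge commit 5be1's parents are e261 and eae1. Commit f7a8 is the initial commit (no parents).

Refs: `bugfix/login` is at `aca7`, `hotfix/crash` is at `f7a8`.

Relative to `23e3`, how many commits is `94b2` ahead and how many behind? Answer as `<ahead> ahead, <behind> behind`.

1 ahead, 1 behind

Reachable from 94b2: {0e84, 5be1, 6b22, 94b2, c82b, e160, e261, eae1, f7a8, ff9f}.
Reachable from 23e3: {0e84, 23e3, 5be1, 6b22, c82b, e160, e261, eae1, f7a8, ff9f}.
Only in 94b2's history (ahead): {94b2} — 1.
Only in 23e3's history (behind): {23e3} — 1.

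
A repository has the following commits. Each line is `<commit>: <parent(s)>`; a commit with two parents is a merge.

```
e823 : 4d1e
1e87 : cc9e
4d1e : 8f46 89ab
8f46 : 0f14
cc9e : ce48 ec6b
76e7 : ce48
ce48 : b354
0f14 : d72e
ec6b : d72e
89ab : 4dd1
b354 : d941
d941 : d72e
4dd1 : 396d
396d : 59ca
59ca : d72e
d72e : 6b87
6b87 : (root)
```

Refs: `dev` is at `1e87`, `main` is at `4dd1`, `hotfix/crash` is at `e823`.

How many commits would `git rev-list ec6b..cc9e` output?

Reachable from cc9e: {6b87, b354, cc9e, ce48, d72e, d941, ec6b}.
Reachable from ec6b: {6b87, d72e, ec6b}.
In cc9e's history but not ec6b's: {b354, cc9e, ce48, d941} — 4 commits.

4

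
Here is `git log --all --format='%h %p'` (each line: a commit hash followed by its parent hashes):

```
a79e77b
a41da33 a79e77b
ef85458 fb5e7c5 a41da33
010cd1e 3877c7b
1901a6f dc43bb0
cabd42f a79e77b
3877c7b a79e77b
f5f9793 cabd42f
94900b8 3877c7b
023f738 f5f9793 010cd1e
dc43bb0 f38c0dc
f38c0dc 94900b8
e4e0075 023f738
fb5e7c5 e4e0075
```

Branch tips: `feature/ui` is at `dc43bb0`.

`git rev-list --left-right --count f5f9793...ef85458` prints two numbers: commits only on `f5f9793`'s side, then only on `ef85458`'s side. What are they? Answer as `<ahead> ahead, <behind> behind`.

0 ahead, 7 behind

Reachable from f5f9793: {a79e77b, cabd42f, f5f9793}.
Reachable from ef85458: {010cd1e, 023f738, 3877c7b, a41da33, a79e77b, cabd42f, e4e0075, ef85458, f5f9793, fb5e7c5}.
Only in f5f9793's history (ahead): {} — 0.
Only in ef85458's history (behind): {010cd1e, 023f738, 3877c7b, a41da33, e4e0075, ef85458, fb5e7c5} — 7.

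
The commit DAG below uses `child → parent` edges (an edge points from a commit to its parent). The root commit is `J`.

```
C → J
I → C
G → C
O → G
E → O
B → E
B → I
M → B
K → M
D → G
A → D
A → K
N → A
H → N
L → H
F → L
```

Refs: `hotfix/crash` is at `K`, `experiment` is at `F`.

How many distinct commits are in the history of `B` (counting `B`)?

7

Walking parent pointers from B: reachable set = {B, C, E, G, I, J, O}.
That is 7 commits.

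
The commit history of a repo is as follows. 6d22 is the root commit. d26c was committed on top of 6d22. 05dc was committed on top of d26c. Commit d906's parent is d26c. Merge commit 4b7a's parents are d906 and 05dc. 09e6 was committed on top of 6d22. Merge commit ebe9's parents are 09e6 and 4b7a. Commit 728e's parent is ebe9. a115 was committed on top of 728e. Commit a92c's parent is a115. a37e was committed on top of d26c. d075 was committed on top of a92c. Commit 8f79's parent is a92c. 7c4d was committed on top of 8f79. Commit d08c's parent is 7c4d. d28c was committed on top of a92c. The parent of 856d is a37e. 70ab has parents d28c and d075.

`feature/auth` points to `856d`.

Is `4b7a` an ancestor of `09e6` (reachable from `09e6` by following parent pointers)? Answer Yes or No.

No

Ancestors of 09e6: {09e6, 6d22}.
4b7a is not in that set, so it is not an ancestor of 09e6.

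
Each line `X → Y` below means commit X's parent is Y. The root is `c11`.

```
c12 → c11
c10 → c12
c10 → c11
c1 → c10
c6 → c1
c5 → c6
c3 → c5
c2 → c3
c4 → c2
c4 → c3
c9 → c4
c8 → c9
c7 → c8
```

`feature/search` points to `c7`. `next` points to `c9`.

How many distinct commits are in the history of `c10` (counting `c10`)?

Walking parent pointers from c10: reachable set = {c10, c11, c12}.
That is 3 commits.

3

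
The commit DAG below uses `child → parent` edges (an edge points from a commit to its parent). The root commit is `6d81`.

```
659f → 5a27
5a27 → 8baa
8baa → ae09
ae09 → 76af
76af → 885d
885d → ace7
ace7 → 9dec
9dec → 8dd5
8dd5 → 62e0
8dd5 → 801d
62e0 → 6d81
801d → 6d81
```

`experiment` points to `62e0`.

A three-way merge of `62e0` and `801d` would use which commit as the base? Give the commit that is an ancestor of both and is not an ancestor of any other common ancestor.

6d81

Ancestors of 62e0: {62e0, 6d81}.
Ancestors of 801d: {6d81, 801d}.
Common ancestors: {6d81}.
The only common ancestor is 6d81, so it is the merge base.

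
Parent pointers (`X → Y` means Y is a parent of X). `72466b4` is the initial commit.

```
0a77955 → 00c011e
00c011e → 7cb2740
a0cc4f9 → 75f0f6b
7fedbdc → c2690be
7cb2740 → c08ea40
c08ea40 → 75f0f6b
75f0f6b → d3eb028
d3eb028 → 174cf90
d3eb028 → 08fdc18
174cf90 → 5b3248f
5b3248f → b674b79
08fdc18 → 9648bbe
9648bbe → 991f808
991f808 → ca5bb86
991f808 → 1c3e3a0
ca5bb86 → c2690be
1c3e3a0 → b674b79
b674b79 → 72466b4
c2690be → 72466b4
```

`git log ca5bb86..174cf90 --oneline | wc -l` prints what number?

Reachable from 174cf90: {174cf90, 5b3248f, 72466b4, b674b79}.
Reachable from ca5bb86: {72466b4, c2690be, ca5bb86}.
In 174cf90's history but not ca5bb86's: {174cf90, 5b3248f, b674b79} — 3 commits.

3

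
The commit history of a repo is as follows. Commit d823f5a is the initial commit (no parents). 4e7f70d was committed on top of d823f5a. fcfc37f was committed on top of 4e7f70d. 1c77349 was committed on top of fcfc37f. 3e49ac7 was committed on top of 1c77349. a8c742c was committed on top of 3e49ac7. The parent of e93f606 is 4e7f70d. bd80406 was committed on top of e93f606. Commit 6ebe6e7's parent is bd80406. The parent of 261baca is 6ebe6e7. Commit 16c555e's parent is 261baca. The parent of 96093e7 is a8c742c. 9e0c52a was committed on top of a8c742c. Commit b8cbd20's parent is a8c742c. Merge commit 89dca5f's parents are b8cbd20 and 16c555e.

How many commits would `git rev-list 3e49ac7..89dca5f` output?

Reachable from 89dca5f: {16c555e, 1c77349, 261baca, 3e49ac7, 4e7f70d, 6ebe6e7, 89dca5f, a8c742c, b8cbd20, bd80406, d823f5a, e93f606, fcfc37f}.
Reachable from 3e49ac7: {1c77349, 3e49ac7, 4e7f70d, d823f5a, fcfc37f}.
In 89dca5f's history but not 3e49ac7's: {16c555e, 261baca, 6ebe6e7, 89dca5f, a8c742c, b8cbd20, bd80406, e93f606} — 8 commits.

8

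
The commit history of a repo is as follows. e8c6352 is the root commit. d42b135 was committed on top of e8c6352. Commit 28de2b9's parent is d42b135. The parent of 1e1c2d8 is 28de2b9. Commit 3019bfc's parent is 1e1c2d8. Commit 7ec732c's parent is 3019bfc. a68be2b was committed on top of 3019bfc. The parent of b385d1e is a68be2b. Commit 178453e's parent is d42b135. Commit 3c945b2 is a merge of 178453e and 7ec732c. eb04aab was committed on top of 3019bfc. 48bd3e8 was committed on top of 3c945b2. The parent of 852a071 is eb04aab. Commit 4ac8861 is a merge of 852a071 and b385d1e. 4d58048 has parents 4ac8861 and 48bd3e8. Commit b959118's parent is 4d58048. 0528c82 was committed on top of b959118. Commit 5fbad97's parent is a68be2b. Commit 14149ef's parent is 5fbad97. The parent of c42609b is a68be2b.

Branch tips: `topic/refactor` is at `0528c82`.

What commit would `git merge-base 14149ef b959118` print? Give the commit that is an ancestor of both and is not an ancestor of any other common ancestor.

a68be2b

Ancestors of 14149ef: {14149ef, 1e1c2d8, 28de2b9, 3019bfc, 5fbad97, a68be2b, d42b135, e8c6352}.
Ancestors of b959118: {178453e, 1e1c2d8, 28de2b9, 3019bfc, 3c945b2, 48bd3e8, 4ac8861, 4d58048, 7ec732c, 852a071, a68be2b, b385d1e, b959118, d42b135, e8c6352, eb04aab}.
Common ancestors: {1e1c2d8, 28de2b9, 3019bfc, a68be2b, d42b135, e8c6352}.
Among these, a68be2b is not an ancestor of any other common ancestor — it is the merge base.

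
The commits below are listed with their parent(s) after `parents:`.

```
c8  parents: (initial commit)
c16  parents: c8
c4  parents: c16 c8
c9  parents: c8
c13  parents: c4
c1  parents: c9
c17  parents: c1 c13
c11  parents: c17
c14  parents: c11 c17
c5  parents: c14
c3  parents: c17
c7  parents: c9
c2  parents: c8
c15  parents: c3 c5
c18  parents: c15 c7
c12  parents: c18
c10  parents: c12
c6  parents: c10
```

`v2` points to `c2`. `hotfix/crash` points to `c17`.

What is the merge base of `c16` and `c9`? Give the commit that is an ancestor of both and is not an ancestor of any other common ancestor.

c8

Ancestors of c16: {c16, c8}.
Ancestors of c9: {c8, c9}.
Common ancestors: {c8}.
The only common ancestor is c8, so it is the merge base.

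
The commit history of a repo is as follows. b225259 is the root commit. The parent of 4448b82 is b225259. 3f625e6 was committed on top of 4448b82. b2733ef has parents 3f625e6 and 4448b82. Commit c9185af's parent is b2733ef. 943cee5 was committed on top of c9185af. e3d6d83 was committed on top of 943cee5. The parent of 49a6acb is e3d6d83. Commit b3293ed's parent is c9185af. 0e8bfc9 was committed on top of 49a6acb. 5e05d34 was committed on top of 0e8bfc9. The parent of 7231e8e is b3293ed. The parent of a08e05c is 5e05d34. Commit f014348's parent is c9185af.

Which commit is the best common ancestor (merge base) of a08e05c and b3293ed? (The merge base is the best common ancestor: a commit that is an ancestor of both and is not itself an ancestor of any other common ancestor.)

Ancestors of a08e05c: {0e8bfc9, 3f625e6, 4448b82, 49a6acb, 5e05d34, 943cee5, a08e05c, b225259, b2733ef, c9185af, e3d6d83}.
Ancestors of b3293ed: {3f625e6, 4448b82, b225259, b2733ef, b3293ed, c9185af}.
Common ancestors: {3f625e6, 4448b82, b225259, b2733ef, c9185af}.
Among these, c9185af is not an ancestor of any other common ancestor — it is the merge base.

c9185af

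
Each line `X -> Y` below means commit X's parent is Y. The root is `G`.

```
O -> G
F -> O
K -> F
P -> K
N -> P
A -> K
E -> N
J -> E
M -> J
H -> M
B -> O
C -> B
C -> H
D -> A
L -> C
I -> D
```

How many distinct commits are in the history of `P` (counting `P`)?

5

Walking parent pointers from P: reachable set = {F, G, K, O, P}.
That is 5 commits.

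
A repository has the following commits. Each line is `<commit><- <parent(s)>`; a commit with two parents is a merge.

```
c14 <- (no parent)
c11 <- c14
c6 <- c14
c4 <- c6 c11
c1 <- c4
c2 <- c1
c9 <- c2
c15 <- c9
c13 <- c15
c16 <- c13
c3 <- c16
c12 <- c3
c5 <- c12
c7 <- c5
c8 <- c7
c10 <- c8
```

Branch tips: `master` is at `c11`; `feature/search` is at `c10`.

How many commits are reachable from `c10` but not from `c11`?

14

Reachable from c10: {c1, c10, c11, c12, c13, c14, c15, c16, c2, c3, c4, c5, c6, c7, c8, c9}.
Reachable from c11: {c11, c14}.
In c10's history but not c11's: {c1, c10, c12, c13, c15, c16, c2, c3, c4, c5, c6, c7, c8, c9} — 14 commits.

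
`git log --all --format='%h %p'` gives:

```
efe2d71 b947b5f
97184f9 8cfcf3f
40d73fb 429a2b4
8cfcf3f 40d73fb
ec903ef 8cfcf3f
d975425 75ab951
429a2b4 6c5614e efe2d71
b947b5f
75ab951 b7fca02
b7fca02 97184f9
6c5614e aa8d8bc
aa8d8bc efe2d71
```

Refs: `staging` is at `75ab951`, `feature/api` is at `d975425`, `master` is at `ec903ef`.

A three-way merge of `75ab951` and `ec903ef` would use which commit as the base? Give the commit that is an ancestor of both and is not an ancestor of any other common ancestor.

Ancestors of 75ab951: {40d73fb, 429a2b4, 6c5614e, 75ab951, 8cfcf3f, 97184f9, aa8d8bc, b7fca02, b947b5f, efe2d71}.
Ancestors of ec903ef: {40d73fb, 429a2b4, 6c5614e, 8cfcf3f, aa8d8bc, b947b5f, ec903ef, efe2d71}.
Common ancestors: {40d73fb, 429a2b4, 6c5614e, 8cfcf3f, aa8d8bc, b947b5f, efe2d71}.
Among these, 8cfcf3f is not an ancestor of any other common ancestor — it is the merge base.

8cfcf3f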